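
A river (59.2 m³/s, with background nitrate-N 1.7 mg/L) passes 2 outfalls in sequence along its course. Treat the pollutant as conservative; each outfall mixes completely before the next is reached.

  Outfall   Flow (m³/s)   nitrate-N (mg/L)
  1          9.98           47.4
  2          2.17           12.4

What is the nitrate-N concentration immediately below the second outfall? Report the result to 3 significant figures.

Outfall 1: combined Q = 69.18 m³/s; C = (59.20·1.700 + 9.980·47.40)/69.18 = 8.293 mg/L.
Outfall 2: combined Q = 71.35 m³/s; C = (69.18·8.293 + 2.170·12.40)/71.35 = 8.418 mg/L.

8.42 mg/L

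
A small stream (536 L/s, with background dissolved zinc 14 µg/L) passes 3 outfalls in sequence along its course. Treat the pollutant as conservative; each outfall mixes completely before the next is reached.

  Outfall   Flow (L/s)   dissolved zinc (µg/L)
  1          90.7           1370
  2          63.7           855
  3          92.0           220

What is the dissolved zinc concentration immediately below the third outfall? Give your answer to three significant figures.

264 µg/L

Outfall 1: combined Q = 626.7 L/s; C = (536.0·14.00 + 90.70·1370)/626.7 = 210.2 µg/L.
Outfall 2: combined Q = 690.4 L/s; C = (626.7·210.2 + 63.70·855.0)/690.4 = 269.7 µg/L.
Outfall 3: combined Q = 782.4 L/s; C = (690.4·269.7 + 92.00·220.0)/782.4 = 263.9 µg/L.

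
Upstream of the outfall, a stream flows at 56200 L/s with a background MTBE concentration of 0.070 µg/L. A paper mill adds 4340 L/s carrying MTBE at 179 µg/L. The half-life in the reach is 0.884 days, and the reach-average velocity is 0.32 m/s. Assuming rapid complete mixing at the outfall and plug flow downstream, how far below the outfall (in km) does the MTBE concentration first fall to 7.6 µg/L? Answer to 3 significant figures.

18.6 km

Mass balance: C = (56200·0.07000 + 4340·179.0) / 60540 = 780800/60540 = 12.90 µg/L.
Half-life 0.884 d → k = ln 2 / 0.884 = 0.7841 d⁻¹.
Set 12.90·exp(−k·t) = 7.6 → t = ln(12.90/7.6)/k = 58270 s = 16.19 h.
Distance = v·t = 0.32·58270 = 18650 m = 18.65 km.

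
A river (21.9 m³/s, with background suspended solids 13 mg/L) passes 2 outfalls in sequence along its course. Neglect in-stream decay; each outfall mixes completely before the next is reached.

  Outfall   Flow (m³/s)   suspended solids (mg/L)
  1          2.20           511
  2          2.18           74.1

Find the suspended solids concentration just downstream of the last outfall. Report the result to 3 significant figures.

59.8 mg/L

After outfall 1: Q = 21.90 + 2.200 = 24.10 m³/s; C = (21.90·13.00 + 2.200·511.0)/24.10 = 58.46 mg/L.
After outfall 2: Q = 24.10 + 2.180 = 26.28 m³/s; C = (24.10·58.46 + 2.180·74.10)/26.28 = 59.76 mg/L.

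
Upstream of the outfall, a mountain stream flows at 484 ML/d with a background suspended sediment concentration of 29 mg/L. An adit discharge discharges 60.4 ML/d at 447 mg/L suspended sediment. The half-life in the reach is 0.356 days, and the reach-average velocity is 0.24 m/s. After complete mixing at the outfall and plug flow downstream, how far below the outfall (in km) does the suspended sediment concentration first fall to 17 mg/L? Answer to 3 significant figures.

Flow-weighted average: C = (484.0·29.00 + 60.40·447.0) / 544.4 = 41030/544.4 = 75.38 mg/L.
Half-life 0.356 d → k = ln 2 / 0.356 = 1.947 d⁻¹.
Set 75.38·exp(−k·t) = 17 → t = ln(75.38/17)/k = 66090 s = 18.36 h.
Distance = v·t = 0.24·66090 = 15860 m = 15.86 km.

15.9 km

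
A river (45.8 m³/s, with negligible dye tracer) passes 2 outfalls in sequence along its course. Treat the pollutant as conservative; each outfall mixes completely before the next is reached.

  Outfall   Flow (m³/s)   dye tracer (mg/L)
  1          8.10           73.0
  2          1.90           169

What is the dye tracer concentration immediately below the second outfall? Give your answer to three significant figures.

16.4 mg/L

Below outfall 1: Q → 53.90 m³/s, C = (45.80·0 + 8.100·73.00)/53.90 = 10.97 mg/L.
Below outfall 2: Q → 55.80 m³/s, C = (53.90·10.97 + 1.900·169.0)/55.80 = 16.35 mg/L.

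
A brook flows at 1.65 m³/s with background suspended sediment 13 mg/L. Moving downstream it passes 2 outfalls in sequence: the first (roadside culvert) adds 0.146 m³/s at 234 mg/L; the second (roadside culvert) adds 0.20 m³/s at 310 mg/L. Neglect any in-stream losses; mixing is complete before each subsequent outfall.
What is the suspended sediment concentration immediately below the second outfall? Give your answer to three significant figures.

After outfall 1: Q = 1.650 + 0.1460 = 1.796 m³/s; C = (1.650·13.00 + 0.1460·234.0)/1.796 = 30.97 mg/L.
After outfall 2: Q = 1.796 + 0.2000 = 1.996 m³/s; C = (1.796·30.97 + 0.2000·310.0)/1.996 = 58.92 mg/L.

58.9 mg/L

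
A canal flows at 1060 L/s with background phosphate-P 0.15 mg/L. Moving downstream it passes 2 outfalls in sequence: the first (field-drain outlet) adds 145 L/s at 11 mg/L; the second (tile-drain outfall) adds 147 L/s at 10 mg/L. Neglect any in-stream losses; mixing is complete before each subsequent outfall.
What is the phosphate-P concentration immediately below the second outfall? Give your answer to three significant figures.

Below outfall 1: Q → 1205 L/s, C = (1060·0.1500 + 145.0·11.00)/1205 = 1.456 mg/L.
Below outfall 2: Q → 1352 L/s, C = (1205·1.456 + 147.0·10.00)/1352 = 2.385 mg/L.

2.38 mg/L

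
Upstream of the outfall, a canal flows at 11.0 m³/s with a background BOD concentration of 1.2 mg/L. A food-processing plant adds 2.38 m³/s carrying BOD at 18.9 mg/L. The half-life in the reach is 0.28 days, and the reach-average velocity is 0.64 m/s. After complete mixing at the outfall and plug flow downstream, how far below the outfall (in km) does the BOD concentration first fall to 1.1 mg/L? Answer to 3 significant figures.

30.7 km

Flow-weighted average: C = (11.00·1.200 + 2.380·18.90) / 13.38 = 58.18/13.38 = 4.348 mg/L.
Half-life 0.28 d → k = ln 2 / 0.28 = 2.476 d⁻¹.
Set 4.348·exp(−k·t) = 1.1 → t = ln(4.348/1.1)/k = 47970 s = 13.33 h.
Distance = v·t = 0.64·47970 = 30700 m = 30.70 km.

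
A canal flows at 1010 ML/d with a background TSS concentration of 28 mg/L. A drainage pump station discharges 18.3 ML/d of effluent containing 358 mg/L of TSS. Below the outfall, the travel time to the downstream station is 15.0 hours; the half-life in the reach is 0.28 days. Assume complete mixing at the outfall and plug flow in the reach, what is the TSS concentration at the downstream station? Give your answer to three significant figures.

7.21 mg/L

Conservation of mass: C = (1010·28.00 + 18.30·358.0) / 1028 = 34830/1028 = 33.87 mg/L.
Half-life 0.28 d → k = ln 2 / 0.28 = 2.476 d⁻¹.
Applying C = C₀e^(−kt): 33.87 × 0.2128 = 7.210 mg/L.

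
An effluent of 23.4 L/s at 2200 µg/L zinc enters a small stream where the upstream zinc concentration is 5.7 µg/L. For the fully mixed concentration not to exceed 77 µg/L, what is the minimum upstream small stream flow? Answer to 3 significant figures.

697 L/s

Set C_mix = 77: (Q·5.700 + 23.40·2200) / (Q + 23.40) = 77
→ Q = 23.40·(2200 − 77)/(77 − 5.700) = 696.7 L/s.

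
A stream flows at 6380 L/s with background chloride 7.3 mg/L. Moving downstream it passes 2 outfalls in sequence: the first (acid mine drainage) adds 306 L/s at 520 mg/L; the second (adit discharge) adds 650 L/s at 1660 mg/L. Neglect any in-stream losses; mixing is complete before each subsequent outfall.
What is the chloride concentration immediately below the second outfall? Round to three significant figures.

After outfall 1: Q = 6380 + 306.0 = 6686 L/s; C = (6380·7.300 + 306.0·520.0)/6686 = 30.76 mg/L.
After outfall 2: Q = 6686 + 650.0 = 7336 L/s; C = (6686·30.76 + 650.0·1660)/7336 = 175.1 mg/L.

175 mg/L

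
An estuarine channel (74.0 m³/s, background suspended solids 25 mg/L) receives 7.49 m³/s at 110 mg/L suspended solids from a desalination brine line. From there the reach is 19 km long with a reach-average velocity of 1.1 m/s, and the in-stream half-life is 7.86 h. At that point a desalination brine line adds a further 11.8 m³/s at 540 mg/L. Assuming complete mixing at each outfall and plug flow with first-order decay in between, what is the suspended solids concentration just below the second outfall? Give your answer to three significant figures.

87.1 mg/L

Conservation of mass: C = (74.00·25.00 + 7.490·110.0) / 81.49 = 2674/81.49 = 32.81 mg/L; combined flow 81.49 m³/s.
Travel time t = 19·1000 / 1.1 = 17270 s = 4.798 h.
Half-life 7.86 h → k = ln 2 / 7.86 = 0.08819 h⁻¹ = 2.116 d⁻¹.
After decay, C = 32.81 × e^(−kt) = 32.81 × 0.6550 = 21.49 mg/L.
At the second outfall, C = (81.49·21.49 + 11.80·540.0) / (81.49 + 11.80) = 87.08 mg/L.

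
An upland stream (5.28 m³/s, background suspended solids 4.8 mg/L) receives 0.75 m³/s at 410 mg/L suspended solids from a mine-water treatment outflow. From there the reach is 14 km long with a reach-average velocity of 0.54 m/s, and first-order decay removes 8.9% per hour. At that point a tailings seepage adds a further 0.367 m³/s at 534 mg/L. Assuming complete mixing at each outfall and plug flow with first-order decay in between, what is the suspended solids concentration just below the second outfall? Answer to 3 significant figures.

57.2 mg/L

Flow-weighted average: C = (5.280·4.800 + 0.7500·410.0) / 6.030 = 332.8/6.030 = 55.20 mg/L; combined flow 6.030 m³/s.
Travel time t = 14·1000 / 0.54 = 25930 s = 7.202 h.
8.9%/h lost → k = −ln(1 − 0.089) = 0.09321 h⁻¹.
After decay, C = 55.20 × e^(−kt) = 55.20 × 0.5111 = 28.21 mg/L.
Second outfall: C = (6.030·28.21 + 0.3670·534.0)/6.397 = 57.23 mg/L.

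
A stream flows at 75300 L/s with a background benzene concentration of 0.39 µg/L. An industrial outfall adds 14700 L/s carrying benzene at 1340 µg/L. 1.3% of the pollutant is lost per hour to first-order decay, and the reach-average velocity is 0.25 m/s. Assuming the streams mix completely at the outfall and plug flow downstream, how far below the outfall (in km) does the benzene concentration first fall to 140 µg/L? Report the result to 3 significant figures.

30.8 km

After mixing, C = (75300·0.3900 + 14700·1340) / 90000 = 19730000/90000 = 219.2 µg/L.
1.3%/h lost → k = −ln(1 − 0.013) = 0.01309 h⁻¹.
Set 219.2·exp(−k·t) = 140 → t = ln(219.2/140)/k = 123300 s = 34.26 h.
Distance = v·t = 0.25·123300 = 30830 m = 30.83 km.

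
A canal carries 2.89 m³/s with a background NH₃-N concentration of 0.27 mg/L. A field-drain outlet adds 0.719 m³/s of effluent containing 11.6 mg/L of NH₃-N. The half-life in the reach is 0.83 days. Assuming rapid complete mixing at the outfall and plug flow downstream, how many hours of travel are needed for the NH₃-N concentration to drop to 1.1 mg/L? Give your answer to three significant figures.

Conservation of mass: C = (2.890·0.2700 + 0.7190·11.60) / 3.609 = 9.121/3.609 = 2.527 mg/L.
Half-life 0.83 d → k = ln 2 / 0.83 = 0.8351 d⁻¹.
2.527·exp(−k·t) = 1.1 → t = ln(2.527/1.1)/k = 86060 s = 23.90 h.

23.9 h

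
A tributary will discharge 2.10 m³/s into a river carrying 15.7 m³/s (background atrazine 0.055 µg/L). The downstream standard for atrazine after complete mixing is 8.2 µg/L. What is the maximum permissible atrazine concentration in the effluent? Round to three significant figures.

At the limit, (Qr·Cr + Qe·Cₑ)/(Qr + Qe) = 8.2:
Cₑ = (17.80·8.2 − 15.70·0.05500) / 2.100 = 69.09 µg/L.

69.1 µg/L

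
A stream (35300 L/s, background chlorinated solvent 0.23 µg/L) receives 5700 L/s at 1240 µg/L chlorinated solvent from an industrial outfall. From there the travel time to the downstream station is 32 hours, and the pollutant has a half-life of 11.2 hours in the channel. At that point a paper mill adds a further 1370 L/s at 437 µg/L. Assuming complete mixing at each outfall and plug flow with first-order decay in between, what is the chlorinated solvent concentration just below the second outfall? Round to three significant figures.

Mass balance: C = (35300·0.2300 + 5700·1240) / 41000 = 7076000/41000 = 172.6 µg/L; combined flow 41000 L/s.
Half-life 11.2 h → k = ln 2 / 11.2 = 0.06189 h⁻¹ = 1.485 d⁻¹.
Applying C = C₀e^(−kt): 172.6 × 0.1380 = 23.82 µg/L.
At the second outfall, C = (41000·23.82 + 1370·437.0) / (41000 + 1370) = 37.18 µg/L.

37.2 µg/L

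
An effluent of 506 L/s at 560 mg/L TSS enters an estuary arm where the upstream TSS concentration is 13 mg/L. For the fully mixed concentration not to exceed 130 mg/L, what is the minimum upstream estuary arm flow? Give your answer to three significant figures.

Set C_mix = 130: (Q·13.00 + 506.0·560.0) / (Q + 506.0) = 130
→ Q = 506.0·(560.0 − 130)/(130 − 13.00) = 1860 L/s.

1860 L/s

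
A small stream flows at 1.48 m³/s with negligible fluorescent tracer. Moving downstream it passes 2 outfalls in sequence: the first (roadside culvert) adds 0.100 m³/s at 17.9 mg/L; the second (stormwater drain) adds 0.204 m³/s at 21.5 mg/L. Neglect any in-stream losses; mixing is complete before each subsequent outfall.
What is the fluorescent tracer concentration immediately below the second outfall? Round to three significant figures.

3.46 mg/L

Below outfall 1: Q → 1.580 m³/s, C = (1.480·0 + 0.1000·17.90)/1.580 = 1.133 mg/L.
Below outfall 2: Q → 1.784 m³/s, C = (1.580·1.133 + 0.2040·21.50)/1.784 = 3.462 mg/L.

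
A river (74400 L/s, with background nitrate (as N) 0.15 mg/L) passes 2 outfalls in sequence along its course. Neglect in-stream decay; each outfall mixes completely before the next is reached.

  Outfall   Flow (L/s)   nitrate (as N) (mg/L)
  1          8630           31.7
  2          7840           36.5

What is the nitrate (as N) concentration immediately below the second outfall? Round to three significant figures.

6.28 mg/L

Outfall 1: combined Q = 83030 L/s; C = (74400·0.1500 + 8630·31.70)/83030 = 3.429 mg/L.
Outfall 2: combined Q = 90870 L/s; C = (83030·3.429 + 7840·36.50)/90870 = 6.283 mg/L.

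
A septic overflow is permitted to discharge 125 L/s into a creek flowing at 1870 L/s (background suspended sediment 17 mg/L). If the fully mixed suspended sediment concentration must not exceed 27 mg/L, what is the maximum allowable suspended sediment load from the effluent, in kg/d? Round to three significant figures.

1910 kg/d

Mass balance at the limit: 1870·17.00 + 125.0·Cₑ = 1995·27 → Cₑ = 176.6 mg/L.
125.0 L/s = 0.1250 m³/s. Load = 0.1250 m³/s × 176.6 g/m³ × 86 400 s/d = 1907 kg/d.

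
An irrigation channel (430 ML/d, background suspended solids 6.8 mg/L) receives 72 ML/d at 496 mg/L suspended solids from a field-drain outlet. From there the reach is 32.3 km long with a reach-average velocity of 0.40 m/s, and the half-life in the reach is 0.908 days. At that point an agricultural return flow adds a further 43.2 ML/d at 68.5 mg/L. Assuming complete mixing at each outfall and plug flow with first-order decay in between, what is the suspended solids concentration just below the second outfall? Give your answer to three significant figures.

40.1 mg/L

Mixed concentration C = ΣQC/ΣQ = (430.0·6.800 + 72.00·496.0) / 502.0 = 38640/502.0 = 76.96 mg/L; combined flow 502.0 ML/d.
Travel time t = 32.3·1000 / 0.40 = 80750 s = 22.43 h.
Half-life 0.908 d → k = ln 2 / 0.908 = 0.7634 d⁻¹.
After decay, C = 76.96 × e^(−kt) = 76.96 × 0.4899 = 37.71 mg/L.
At the second outfall, C = (502.0·37.71 + 43.20·68.50) / (502.0 + 43.20) = 40.15 mg/L.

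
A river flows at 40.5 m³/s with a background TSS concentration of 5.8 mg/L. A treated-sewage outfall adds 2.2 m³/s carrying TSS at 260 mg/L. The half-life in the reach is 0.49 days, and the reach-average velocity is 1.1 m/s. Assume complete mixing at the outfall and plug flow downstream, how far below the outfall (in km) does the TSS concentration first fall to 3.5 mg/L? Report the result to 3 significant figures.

Mass balance: C = (40.50·5.800 + 2.200·260.0) / 42.70 = 806.9/42.70 = 18.90 mg/L.
Half-life 0.49 d → k = ln 2 / 0.49 = 1.415 d⁻¹.
Set 18.90·exp(−k·t) = 3.5 → t = ln(18.90/3.5)/k = 103000 s = 28.61 h.
Distance = v·t = 1.1·103000 = 113300 m = 113.3 km.

113 km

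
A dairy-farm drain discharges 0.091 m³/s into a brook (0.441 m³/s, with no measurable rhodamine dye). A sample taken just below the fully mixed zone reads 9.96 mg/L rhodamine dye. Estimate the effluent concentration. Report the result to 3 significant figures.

58.2 mg/L

Mass balance: 0.4410·0 + 0.09100·Cₑ = 0.5320·9.960
→ Cₑ = (0.5320·9.960 − 0.4410·0) / 0.09100 = 58.23 mg/L.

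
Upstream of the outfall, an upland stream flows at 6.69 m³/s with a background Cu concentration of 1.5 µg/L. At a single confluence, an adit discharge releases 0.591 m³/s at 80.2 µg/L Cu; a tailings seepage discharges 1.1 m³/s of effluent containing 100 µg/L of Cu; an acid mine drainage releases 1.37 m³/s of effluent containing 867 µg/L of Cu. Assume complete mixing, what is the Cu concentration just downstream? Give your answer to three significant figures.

139 µg/L

Flow-weighted average: C = (6.690·1.500 + 0.5910·80.20 + 1.100·100.0 + 1.370·867.0) / 9.751 = 1355/9.751 = 139.0 µg/L.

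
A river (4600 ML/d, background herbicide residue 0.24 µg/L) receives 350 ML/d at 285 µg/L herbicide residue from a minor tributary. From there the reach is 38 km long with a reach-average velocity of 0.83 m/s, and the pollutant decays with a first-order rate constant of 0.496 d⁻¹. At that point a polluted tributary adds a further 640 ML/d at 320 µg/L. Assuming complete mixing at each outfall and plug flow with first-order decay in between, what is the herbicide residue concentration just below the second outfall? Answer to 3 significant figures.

Mass balance: C = (4600·0.2400 + 350.0·285.0) / 4950 = 100900/4950 = 20.37 µg/L; combined flow 4950 ML/d.
Travel time t = 38·1000 / 0.83 = 45780 s = 12.72 h.
Decay over the reach: 20.37·exp(−kt) = 20.37·0.7689 = 15.67 µg/L.
At the second outfall, C = (4950·15.67 + 640.0·320.0) / (4950 + 640.0) = 50.51 µg/L.

50.5 µg/L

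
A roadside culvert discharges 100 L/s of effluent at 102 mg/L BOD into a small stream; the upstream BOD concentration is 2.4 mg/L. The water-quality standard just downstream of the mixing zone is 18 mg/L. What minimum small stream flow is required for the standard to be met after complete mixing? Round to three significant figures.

538 L/s

Set C_mix = 18: (Q·2.400 + 100.0·102.0) / (Q + 100.0) = 18
→ Q = 100.0·(102.0 − 18)/(18 − 2.400) = 538.5 L/s.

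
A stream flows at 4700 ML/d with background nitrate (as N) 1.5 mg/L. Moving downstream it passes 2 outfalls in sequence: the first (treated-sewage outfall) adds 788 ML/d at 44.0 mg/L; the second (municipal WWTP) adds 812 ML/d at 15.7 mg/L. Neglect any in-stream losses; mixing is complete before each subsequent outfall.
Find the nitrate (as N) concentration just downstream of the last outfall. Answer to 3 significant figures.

Below outfall 1: Q → 5488 ML/d, C = (4700·1.500 + 788.0·44.00)/5488 = 7.602 mg/L.
Below outfall 2: Q → 6300 ML/d, C = (5488·7.602 + 812.0·15.70)/6300 = 8.646 mg/L.

8.65 mg/L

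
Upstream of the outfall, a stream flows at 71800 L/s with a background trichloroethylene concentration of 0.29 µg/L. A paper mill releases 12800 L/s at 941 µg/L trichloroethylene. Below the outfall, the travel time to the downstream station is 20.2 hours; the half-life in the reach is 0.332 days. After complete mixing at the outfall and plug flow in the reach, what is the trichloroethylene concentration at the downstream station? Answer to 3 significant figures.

After mixing, C = (71800·0.2900 + 12800·941.0) / 84600 = 12070000/84600 = 142.6 µg/L.
Half-life 0.332 d → k = ln 2 / 0.332 = 2.088 d⁻¹.
After decay, C = 142.6 × e^(−kt) = 142.6 × 0.1725 = 24.61 µg/L.

24.6 µg/L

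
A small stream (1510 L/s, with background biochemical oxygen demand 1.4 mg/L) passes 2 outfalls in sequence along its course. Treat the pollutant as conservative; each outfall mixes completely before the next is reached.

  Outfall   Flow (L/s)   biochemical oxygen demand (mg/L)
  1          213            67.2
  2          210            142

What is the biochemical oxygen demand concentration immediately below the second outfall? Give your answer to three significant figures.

Below outfall 1: Q → 1723 L/s, C = (1510·1.400 + 213.0·67.20)/1723 = 9.534 mg/L.
Below outfall 2: Q → 1933 L/s, C = (1723·9.534 + 210.0·142.0)/1933 = 23.93 mg/L.

23.9 mg/L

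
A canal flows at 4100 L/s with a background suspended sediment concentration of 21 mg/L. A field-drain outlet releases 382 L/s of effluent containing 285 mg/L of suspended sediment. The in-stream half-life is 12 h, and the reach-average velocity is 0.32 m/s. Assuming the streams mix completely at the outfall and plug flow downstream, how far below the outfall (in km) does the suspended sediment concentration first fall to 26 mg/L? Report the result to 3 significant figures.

10.3 km

Mixed concentration C = ΣQC/ΣQ = (4100·21.00 + 382.0·285.0) / 4482 = 195000/4482 = 43.50 mg/L.
Half-life 12 h → k = ln 2 / 12 = 0.05776 h⁻¹ = 1.386 d⁻¹.
Set 43.50·exp(−k·t) = 26 → t = ln(43.50/26)/k = 32080 s = 8.910 h.
Distance = v·t = 0.32·32080 = 10260 m = 10.26 km.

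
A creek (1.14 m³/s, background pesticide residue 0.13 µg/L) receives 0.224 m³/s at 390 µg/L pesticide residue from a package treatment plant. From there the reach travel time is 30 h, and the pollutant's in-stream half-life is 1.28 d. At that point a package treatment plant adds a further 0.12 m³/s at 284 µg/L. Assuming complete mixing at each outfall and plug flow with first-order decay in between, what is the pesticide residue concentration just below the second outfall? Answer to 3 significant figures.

Flow-weighted average: C = (1.140·0.1300 + 0.2240·390.0) / 1.364 = 87.51/1.364 = 64.16 µg/L; combined flow 1.364 m³/s.
Half-life 1.28 d → k = ln 2 / 1.28 = 0.5415 d⁻¹.
After decay, C = 64.16 × e^(−kt) = 64.16 × 0.5082 = 32.60 µg/L.
Second outfall: C = (1.364·32.60 + 0.1200·284.0)/1.484 = 52.93 µg/L.

52.9 µg/L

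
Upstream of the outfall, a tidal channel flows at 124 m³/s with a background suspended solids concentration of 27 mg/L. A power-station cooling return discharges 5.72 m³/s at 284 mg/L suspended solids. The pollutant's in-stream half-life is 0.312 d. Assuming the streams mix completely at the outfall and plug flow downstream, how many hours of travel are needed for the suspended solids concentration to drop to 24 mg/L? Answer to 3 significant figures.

5.06 h

Flow-weighted average: C = (124.0·27.00 + 5.720·284.0) / 129.7 = 4972/129.7 = 38.33 mg/L.
Half-life 0.312 d → k = ln 2 / 0.312 = 2.222 d⁻¹.
38.33·exp(−k·t) = 24 → t = ln(38.33/24)/k = 18210 s = 5.058 h.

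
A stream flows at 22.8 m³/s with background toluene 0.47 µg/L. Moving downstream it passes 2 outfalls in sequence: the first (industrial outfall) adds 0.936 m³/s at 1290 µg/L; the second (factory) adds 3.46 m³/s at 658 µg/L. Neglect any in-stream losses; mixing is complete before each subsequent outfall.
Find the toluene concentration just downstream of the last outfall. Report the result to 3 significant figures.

129 µg/L

Outfall 1: combined Q = 23.74 m³/s; C = (22.80·0.4700 + 0.9360·1290)/23.74 = 51.32 µg/L.
Outfall 2: combined Q = 27.20 m³/s; C = (23.74·51.32 + 3.460·658.0)/27.20 = 128.5 µg/L.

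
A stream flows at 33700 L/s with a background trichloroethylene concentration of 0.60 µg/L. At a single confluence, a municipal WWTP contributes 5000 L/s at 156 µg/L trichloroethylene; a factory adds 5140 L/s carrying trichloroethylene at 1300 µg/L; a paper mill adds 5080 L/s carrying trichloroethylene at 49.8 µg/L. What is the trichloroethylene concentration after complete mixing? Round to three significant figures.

Mixed concentration C = ΣQC/ΣQ = (33700·0.6000 + 5000·156.0 + 5140·1300 + 5080·49.80) / 48920 = 7735000/48920 = 158.1 µg/L.

158 µg/L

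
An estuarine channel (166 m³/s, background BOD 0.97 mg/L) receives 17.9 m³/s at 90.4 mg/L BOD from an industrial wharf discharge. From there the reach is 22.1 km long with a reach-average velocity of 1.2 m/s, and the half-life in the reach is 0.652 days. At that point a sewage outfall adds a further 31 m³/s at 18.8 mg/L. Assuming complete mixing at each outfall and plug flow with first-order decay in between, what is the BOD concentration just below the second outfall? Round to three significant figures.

9.31 mg/L

After mixing, C = (166.0·0.9700 + 17.90·90.40) / 183.9 = 1779/183.9 = 9.675 mg/L; combined flow 183.9 m³/s.
Travel time t = 22.1·1000 / 1.2 = 18420 s = 5.116 h.
Half-life 0.652 d → k = ln 2 / 0.652 = 1.063 d⁻¹.
Applying C = C₀e^(−kt): 9.675 × 0.7972 = 7.713 mg/L.
At the second outfall, C = (183.9·7.713 + 31.00·18.80) / (183.9 + 31.00) = 9.312 mg/L.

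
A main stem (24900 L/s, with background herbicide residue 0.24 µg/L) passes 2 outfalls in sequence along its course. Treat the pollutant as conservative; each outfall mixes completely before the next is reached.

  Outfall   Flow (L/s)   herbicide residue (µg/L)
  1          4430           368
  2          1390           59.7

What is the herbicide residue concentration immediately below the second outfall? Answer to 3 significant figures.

Below outfall 1: Q → 29330 L/s, C = (24900·0.2400 + 4430·368.0)/29330 = 55.79 µg/L.
Below outfall 2: Q → 30720 L/s, C = (29330·55.79 + 1390·59.70)/30720 = 55.96 µg/L.

56.0 µg/L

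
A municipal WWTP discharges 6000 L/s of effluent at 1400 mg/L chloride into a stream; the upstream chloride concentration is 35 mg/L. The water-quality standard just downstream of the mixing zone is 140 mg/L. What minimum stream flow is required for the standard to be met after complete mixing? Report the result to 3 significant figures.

72000 L/s

Set C_mix = 140: (Q·35.00 + 6000·1400) / (Q + 6000) = 140
→ Q = 6000·(1400 − 140)/(140 − 35.00) = 72000 L/s.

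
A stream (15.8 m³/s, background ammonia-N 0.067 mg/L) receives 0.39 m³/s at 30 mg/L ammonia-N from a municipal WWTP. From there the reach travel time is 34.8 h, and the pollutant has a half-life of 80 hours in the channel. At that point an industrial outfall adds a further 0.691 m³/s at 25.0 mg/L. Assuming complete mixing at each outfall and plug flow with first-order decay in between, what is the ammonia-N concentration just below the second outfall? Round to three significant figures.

1.58 mg/L

Conservation of mass: C = (15.80·0.06700 + 0.3900·30.00) / 16.19 = 12.76/16.19 = 0.7881 mg/L; combined flow 16.19 m³/s.
Half-life 80 h → k = ln 2 / 80 = 0.008664 h⁻¹ = 0.2079 d⁻¹.
Decay over the reach: 0.7881·exp(−kt) = 0.7881·0.7397 = 0.5829 mg/L.
Second outfall: C = (16.19·0.5829 + 0.6910·25.00)/16.88 = 1.582 mg/L.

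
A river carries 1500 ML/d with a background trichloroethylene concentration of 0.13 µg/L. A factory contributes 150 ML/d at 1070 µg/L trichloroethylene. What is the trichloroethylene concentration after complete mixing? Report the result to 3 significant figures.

Flow-weighted average: C = (1500·0.1300 + 150.0·1070) / 1650 = 160700/1650 = 97.39 µg/L.

97.4 µg/L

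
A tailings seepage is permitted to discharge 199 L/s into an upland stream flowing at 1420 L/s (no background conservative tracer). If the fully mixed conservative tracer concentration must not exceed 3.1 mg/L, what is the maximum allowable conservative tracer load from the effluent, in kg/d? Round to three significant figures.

Mass balance at the limit: 1420·0 + 199.0·Cₑ = 1619·3.1 → Cₑ = 25.22 mg/L.
199.0 L/s = 0.1990 m³/s. Load = 0.1990 m³/s × 25.22 g/m³ × 86 400 s/d = 433.6 kg/d.

434 kg/d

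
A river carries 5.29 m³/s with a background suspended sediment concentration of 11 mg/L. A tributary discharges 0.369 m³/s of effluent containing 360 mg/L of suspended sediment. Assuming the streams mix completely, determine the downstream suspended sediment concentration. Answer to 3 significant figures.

Mass balance: C = (5.290·11.00 + 0.3690·360.0) / 5.659 = 191.0/5.659 = 33.76 mg/L.

33.8 mg/L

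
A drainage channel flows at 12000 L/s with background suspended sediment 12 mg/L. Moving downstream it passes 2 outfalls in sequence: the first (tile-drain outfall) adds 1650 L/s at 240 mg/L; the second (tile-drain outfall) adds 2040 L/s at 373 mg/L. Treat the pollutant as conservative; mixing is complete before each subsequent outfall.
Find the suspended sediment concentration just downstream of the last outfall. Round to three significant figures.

82.9 mg/L

Outfall 1: combined Q = 13650 L/s; C = (12000·12.00 + 1650·240.0)/13650 = 39.56 mg/L.
Outfall 2: combined Q = 15690 L/s; C = (13650·39.56 + 2040·373.0)/15690 = 82.91 mg/L.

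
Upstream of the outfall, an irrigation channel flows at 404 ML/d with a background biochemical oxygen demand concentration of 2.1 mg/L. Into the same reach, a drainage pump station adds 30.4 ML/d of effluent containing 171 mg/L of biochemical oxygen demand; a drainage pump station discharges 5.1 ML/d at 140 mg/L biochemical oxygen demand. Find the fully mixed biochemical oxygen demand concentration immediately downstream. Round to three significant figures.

Mass balance: C = (404.0·2.100 + 30.40·171.0 + 5.100·140.0) / 439.5 = 6761/439.5 = 15.38 mg/L.

15.4 mg/L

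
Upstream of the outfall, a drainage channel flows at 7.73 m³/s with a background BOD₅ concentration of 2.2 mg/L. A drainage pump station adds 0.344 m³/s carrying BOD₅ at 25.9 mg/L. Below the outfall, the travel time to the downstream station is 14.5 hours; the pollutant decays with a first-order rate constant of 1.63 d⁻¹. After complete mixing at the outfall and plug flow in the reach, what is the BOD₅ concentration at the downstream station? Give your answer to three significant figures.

1.20 mg/L

After mixing, C = (7.730·2.200 + 0.3440·25.90) / 8.074 = 25.92/8.074 = 3.210 mg/L.
Applying C = C₀e^(−kt): 3.210 × 0.3735 = 1.199 mg/L.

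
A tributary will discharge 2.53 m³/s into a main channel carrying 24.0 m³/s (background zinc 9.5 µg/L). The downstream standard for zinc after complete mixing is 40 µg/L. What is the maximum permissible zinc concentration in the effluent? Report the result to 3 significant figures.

At the limit, (Qr·Cr + Qe·Cₑ)/(Qr + Qe) = 40:
Cₑ = (26.53·40 − 24.00·9.500) / 2.530 = 329.3 µg/L.

329 µg/L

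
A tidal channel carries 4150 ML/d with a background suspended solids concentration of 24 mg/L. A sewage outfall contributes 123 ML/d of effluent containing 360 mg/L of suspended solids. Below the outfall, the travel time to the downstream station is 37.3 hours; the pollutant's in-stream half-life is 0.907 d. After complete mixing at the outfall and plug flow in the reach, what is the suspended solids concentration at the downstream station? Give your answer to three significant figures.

10.3 mg/L

After mixing, C = (4150·24.00 + 123.0·360.0) / 4273 = 143900/4273 = 33.67 mg/L.
Half-life 0.907 d → k = ln 2 / 0.907 = 0.7642 d⁻¹.
First-order decay: C = 33.67·exp(−k·t) = 33.67·0.3049 = 10.27 mg/L.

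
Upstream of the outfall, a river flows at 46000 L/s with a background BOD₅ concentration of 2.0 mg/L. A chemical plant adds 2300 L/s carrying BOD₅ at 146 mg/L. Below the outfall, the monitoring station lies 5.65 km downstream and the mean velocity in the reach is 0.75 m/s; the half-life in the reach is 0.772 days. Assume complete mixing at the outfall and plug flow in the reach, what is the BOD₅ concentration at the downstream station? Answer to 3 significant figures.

8.19 mg/L

Conservation of mass: C = (46000·2.000 + 2300·146.0) / 48300 = 427800/48300 = 8.857 mg/L.
Travel time t = 5.65·1000 / 0.75 = 7533 s = 2.093 h.
Half-life 0.772 d → k = ln 2 / 0.772 = 0.8979 d⁻¹.
Decay over the reach: 8.857·exp(−kt) = 8.857·0.9247 = 8.190 mg/L.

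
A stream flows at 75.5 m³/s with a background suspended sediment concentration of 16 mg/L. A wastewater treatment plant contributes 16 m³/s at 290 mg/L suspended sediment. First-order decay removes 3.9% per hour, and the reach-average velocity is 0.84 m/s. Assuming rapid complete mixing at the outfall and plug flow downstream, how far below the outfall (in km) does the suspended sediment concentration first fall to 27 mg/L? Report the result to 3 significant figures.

65.5 km

Conservation of mass: C = (75.50·16.00 + 16.00·290.0) / 91.50 = 5848/91.50 = 63.91 mg/L.
3.9%/h lost → k = −ln(1 − 0.039) = 0.03978 h⁻¹.
Set 63.91·exp(−k·t) = 27 → t = ln(63.91/27)/k = 77980 s = 21.66 h.
Distance = v·t = 0.84·77980 = 65500 m = 65.50 km.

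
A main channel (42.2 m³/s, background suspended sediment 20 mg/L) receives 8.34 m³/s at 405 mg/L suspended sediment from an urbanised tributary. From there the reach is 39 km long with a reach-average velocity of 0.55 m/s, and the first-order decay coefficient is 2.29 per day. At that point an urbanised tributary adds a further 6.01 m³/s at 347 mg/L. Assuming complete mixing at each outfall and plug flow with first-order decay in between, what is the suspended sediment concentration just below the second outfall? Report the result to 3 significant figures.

48.3 mg/L

Conservation of mass: C = (42.20·20.00 + 8.340·405.0) / 50.54 = 4222/50.54 = 83.53 mg/L; combined flow 50.54 m³/s.
Travel time t = 39·1000 / 0.55 = 70910 s = 19.70 h.
After decay, C = 83.53 × e^(−kt) = 83.53 × 0.1527 = 12.75 mg/L.
At the second outfall, C = (50.54·12.75 + 6.010·347.0) / (50.54 + 6.010) = 48.28 mg/L.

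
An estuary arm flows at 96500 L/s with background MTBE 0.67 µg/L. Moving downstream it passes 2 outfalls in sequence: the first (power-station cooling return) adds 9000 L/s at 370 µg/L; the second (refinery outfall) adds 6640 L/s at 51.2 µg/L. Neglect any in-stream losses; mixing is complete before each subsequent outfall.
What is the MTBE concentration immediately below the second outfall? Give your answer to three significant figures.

33.3 µg/L

After outfall 1: Q = 96500 + 9000 = 105500 L/s; C = (96500·0.6700 + 9000·370.0)/105500 = 32.18 µg/L.
After outfall 2: Q = 105500 + 6640 = 112100 L/s; C = (105500·32.18 + 6640·51.20)/112100 = 33.30 µg/L.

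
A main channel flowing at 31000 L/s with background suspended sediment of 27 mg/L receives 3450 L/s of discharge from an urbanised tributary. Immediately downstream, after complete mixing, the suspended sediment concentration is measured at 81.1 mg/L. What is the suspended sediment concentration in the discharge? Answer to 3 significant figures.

567 mg/L

Mass balance: 31000·27.00 + 3450·Cₑ = 34450·81.10
→ Cₑ = (34450·81.10 − 31000·27.00) / 3450 = 567.2 mg/L.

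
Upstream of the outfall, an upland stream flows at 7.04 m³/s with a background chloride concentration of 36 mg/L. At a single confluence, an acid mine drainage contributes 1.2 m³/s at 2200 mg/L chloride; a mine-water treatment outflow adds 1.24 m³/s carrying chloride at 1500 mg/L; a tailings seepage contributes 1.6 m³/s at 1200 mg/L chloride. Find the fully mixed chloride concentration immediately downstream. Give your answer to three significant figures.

Conservation of mass: C = (7.040·36.00 + 1.200·2200 + 1.240·1500 + 1.600·1200) / 11.08 = 6673/11.08 = 602.3 mg/L.

602 mg/L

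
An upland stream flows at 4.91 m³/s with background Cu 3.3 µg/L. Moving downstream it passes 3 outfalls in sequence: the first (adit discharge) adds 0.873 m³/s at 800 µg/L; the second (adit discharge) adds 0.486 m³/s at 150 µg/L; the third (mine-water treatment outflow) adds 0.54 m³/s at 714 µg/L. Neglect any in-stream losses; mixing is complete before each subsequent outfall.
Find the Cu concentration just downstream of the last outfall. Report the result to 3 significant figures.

172 µg/L

Below outfall 1: Q → 5.783 m³/s, C = (4.910·3.300 + 0.8730·800.0)/5.783 = 123.6 µg/L.
Below outfall 2: Q → 6.269 m³/s, C = (5.783·123.6 + 0.4860·150.0)/6.269 = 125.6 µg/L.
Below outfall 3: Q → 6.809 m³/s, C = (6.269·125.6 + 0.5400·714.0)/6.809 = 172.3 µg/L.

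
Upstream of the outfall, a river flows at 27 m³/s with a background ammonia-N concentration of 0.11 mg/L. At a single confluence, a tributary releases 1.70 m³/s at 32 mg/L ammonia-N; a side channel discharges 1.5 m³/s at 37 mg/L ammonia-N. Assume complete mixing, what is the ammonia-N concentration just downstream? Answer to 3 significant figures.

3.74 mg/L

Mass balance: C = (27.00·0.1100 + 1.700·32.00 + 1.500·37.00) / 30.20 = 112.9/30.20 = 3.737 mg/L.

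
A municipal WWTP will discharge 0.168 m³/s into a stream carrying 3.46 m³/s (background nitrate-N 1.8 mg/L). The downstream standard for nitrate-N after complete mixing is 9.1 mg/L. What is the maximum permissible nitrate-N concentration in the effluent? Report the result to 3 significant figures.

At the limit, (Qr·Cr + Qe·Cₑ)/(Qr + Qe) = 9.1:
Cₑ = (3.628·9.1 − 3.460·1.800) / 0.1680 = 159.4 mg/L.

159 mg/L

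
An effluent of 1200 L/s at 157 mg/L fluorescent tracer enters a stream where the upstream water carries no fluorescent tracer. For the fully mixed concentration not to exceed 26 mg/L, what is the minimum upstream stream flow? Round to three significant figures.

6050 L/s

Set C_mix = 26: (Q·0 + 1200·157.0) / (Q + 1200) = 26
→ Q = 1200·(157.0 − 26)/(26 − 0) = 6046 L/s.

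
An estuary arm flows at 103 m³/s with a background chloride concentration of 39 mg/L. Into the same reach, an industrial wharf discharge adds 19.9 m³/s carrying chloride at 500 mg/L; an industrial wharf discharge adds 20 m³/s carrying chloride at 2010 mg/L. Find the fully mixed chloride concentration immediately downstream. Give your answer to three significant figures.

Flow-weighted average: C = (103.0·39.00 + 19.90·500.0 + 20.00·2010) / 142.9 = 54170/142.9 = 379.1 mg/L.

379 mg/L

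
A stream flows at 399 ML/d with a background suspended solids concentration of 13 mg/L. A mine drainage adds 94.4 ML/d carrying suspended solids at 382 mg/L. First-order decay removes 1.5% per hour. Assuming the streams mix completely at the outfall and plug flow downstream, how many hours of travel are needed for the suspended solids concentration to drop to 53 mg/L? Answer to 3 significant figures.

30.2 h

After mixing, C = (399.0·13.00 + 94.40·382.0) / 493.4 = 41250/493.4 = 83.60 mg/L.
1.5%/h lost → k = −ln(1 − 0.015) = 0.01511 h⁻¹.
83.60·exp(−k·t) = 53 → t = ln(83.60/53)/k = 108600 s = 30.15 h.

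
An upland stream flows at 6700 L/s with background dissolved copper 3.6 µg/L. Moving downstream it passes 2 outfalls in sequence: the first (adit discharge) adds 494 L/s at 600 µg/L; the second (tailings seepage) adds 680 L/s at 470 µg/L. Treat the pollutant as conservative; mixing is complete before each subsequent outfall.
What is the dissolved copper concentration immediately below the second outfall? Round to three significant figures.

Below outfall 1: Q → 7194 L/s, C = (6700·3.600 + 494.0·600.0)/7194 = 44.55 µg/L.
Below outfall 2: Q → 7874 L/s, C = (7194·44.55 + 680.0·470.0)/7874 = 81.30 µg/L.

81.3 µg/L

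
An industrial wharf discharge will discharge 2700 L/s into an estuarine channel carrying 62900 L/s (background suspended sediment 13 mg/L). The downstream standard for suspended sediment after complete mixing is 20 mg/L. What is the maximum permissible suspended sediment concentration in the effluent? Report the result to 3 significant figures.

183 mg/L

At the limit, (Qr·Cr + Qe·Cₑ)/(Qr + Qe) = 20:
Cₑ = (65600·20 − 62900·13.00) / 2700 = 183.1 mg/L.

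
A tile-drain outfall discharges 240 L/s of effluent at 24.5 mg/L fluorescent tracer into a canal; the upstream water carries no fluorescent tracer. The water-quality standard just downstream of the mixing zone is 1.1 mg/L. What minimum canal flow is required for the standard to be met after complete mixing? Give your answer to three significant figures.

5110 L/s

Set C_mix = 1.1: (Q·0 + 240.0·24.50) / (Q + 240.0) = 1.1
→ Q = 240.0·(24.50 − 1.1)/(1.1 − 0) = 5105 L/s.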